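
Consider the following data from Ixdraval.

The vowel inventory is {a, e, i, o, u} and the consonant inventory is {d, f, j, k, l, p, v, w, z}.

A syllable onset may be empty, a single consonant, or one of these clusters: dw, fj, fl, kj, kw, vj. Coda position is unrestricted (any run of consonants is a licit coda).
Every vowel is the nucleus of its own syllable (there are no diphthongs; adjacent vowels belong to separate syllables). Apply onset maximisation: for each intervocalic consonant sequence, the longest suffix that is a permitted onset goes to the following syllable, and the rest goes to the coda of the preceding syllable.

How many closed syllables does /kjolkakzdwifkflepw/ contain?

Vowels present: o, a, i, e; each is a nucleus, giving 4 syllables.
/o…a/ gap (V1→V2): /lk/ splits as /l/ + /k/ (/k/ is the longest suffix that is a licit onset).
/a…i/ gap (V2→V3): /kzdw/ splits as /kz/ + /dw/ (/dw/ is the longest suffix that is a licit onset).
/i…e/ gap (V3→V4): /fkfl/; trying suffixes from longest down, /fl/ is the first permitted one, so coda /fk/ | onset /fl/.
Syllabification: kjol.kakz.dwifk.flepw.
Classifying each syllable: /kjol/ (closed), /kakz/ (closed), /dwifk/ (closed), /flepw/ (closed).
Closed syllables: 4.

4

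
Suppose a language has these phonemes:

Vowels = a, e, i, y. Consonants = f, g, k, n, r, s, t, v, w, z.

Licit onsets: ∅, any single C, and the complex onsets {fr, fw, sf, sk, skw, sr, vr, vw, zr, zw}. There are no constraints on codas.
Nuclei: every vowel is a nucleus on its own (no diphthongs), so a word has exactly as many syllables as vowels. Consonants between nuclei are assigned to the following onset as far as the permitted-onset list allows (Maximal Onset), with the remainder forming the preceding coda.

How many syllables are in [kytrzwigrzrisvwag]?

4

Nuclei (vowels): y, i, i, a → 4 syllables.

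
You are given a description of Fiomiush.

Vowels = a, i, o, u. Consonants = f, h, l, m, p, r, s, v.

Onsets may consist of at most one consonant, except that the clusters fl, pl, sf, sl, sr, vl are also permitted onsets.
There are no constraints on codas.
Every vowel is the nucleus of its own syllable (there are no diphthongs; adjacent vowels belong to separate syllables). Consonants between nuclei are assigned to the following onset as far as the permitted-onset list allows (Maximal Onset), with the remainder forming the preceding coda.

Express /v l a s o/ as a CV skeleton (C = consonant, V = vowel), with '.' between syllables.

CCV.CV

Nuclei (vowels): a, o → 2 syllables.
/a…o/ gap (V1→V2): /s/ is a single consonant, so it becomes the next onset.
Syllabification: vla.so.
Mapping each syllable to C/V: /vla/ → CCV, /so/ → CV.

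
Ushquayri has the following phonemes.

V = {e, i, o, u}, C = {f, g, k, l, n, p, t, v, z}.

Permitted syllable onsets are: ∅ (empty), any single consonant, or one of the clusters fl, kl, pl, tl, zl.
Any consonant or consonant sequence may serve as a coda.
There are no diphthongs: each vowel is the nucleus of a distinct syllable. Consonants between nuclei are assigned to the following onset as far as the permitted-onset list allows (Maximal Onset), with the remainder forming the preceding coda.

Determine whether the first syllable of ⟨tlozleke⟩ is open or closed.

open

The vowels are o, e, e — 3 nuclei, so 3 syllables.
σ1/σ2 boundary: /zl/ is a licit onset in full, so it all attaches to the next syllable.
σ2/σ3 boundary: /k/ is a single consonant, so it becomes the next onset.
Putting it together: tlo.zle.ke.
Syllable 1 is /tlo/; it ends in its nucleus with no coda, so it is open.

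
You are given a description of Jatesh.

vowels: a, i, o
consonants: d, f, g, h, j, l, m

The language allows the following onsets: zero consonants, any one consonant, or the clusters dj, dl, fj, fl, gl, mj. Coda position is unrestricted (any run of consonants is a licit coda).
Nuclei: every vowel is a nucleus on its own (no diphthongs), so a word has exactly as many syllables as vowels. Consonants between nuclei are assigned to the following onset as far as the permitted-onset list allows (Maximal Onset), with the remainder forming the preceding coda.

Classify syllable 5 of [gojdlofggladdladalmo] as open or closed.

closed

The vowels are o, o, a, a, a, o — 6 nuclei, so 6 syllables.
σ1/σ2 boundary: /jdl/ — longest licit onset from the right is /dl/, leaving /j/ as coda.
σ2/σ3 boundary: cluster /fggl/ — the longest permitted-onset suffix is /gl/; onset = /gl/, preceding coda = /fg/.
σ3/σ4 boundary: /ddl/ — longest licit onset from the right is /dl/, leaving /d/ as coda.
σ4/σ5 boundary: just /d/ — single C goes to the following onset.
σ5/σ6 boundary: /lm/ splits as /l/ + /m/ (/m/ is the longest suffix that is a licit onset).
So the parse is goj.dlofg.glad.dla.dal.mo.
Syllable 5 is /dal/ with coda /l/, so it is closed.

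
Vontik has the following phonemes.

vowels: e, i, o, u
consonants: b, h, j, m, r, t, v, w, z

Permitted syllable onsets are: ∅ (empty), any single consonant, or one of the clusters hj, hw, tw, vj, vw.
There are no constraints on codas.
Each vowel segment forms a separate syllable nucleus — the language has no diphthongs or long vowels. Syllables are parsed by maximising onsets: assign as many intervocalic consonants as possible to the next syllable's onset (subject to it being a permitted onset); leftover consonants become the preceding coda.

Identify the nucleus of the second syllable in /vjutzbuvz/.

u

Vowels present: u, u; each is a nucleus, giving 2 syllables.
The second nucleus (vowel 2 from the left) is /u/.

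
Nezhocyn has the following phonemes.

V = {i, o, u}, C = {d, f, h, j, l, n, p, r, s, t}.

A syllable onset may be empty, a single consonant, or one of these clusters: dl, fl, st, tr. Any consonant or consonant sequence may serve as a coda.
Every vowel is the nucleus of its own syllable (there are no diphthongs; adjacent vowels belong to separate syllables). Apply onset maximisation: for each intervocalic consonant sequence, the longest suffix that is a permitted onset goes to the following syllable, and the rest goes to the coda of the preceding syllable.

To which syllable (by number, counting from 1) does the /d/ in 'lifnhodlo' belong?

The vowels are i, o, o — 3 nuclei, so 3 syllables.
/i…o/ gap (V1→V2): /fnh/; trying suffixes from longest down, /h/ is the first permitted one, so coda /fn/ | onset /h/.
/o…o/ gap (V2→V3): /dl/ — entire cluster is a permitted onset → onset /dl/, coda ∅.
Syllabification: lifn.ho.dlo.
The /d/ is in the onset of syllable 3 (/dlo/).

3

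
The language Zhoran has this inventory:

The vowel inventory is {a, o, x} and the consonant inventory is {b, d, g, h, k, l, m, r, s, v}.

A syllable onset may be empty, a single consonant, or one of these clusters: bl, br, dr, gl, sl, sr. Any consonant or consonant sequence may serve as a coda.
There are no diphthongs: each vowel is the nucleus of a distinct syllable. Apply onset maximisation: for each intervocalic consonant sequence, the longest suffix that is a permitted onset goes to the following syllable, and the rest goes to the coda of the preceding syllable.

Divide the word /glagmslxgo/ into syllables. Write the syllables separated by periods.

glagm.slx.go

The vowels are a, x, o — 3 nuclei, so 3 syllables.
Between /a/ (V1) and /x/ (V2): cluster /gmsl/ — the longest permitted-onset suffix is /sl/; onset = /sl/, preceding coda = /gm/.
Between /x/ (V2) and /o/ (V3): just /g/ — single C goes to the following onset.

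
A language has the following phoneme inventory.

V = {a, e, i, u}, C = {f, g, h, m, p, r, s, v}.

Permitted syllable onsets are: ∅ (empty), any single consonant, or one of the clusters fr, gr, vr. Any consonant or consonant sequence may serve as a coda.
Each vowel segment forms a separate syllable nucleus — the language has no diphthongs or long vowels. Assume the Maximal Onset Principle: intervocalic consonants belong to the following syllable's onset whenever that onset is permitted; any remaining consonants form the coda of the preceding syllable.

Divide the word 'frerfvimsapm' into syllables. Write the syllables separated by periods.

frerf.vim.sapm

Nuclei (vowels): e, i, a → 3 syllables.
σ1/σ2 boundary: /rfv/ — longest licit onset from the right is /v/, leaving /rf/ as coda.
σ2/σ3 boundary: /ms/ — longest licit onset from the right is /s/, leaving /m/ as coda.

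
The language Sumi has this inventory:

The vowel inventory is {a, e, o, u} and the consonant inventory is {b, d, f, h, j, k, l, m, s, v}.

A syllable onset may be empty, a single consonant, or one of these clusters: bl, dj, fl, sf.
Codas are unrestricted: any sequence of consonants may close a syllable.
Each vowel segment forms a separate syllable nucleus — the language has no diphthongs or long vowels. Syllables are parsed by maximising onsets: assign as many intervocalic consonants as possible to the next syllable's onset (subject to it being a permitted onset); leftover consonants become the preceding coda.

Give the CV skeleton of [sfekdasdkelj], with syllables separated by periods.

CCVC.CVCC.CVCC

The vowels are e, a, e — 3 nuclei, so 3 syllables.
V1 /e/ – V2 /a/: /kd/ splits as /k/ + /d/ (/d/ is the longest suffix that is a licit onset).
V2 /a/ – V3 /e/: cluster /sdk/ — the longest permitted-onset suffix is /k/; onset = /k/, preceding coda = /sd/.
Putting it together: sfek.dasd.kelj.
Mapping each syllable to C/V: /sfek/ → CCVC, /dasd/ → CVCC, /kelj/ → CVCC.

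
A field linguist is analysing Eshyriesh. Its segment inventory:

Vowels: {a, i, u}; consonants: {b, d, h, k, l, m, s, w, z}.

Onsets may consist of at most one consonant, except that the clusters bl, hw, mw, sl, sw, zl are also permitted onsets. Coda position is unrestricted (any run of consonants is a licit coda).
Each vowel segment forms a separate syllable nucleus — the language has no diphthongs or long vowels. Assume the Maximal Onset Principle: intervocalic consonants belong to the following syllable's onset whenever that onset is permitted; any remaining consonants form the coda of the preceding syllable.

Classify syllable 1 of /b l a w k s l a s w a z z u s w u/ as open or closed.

closed

Vowels present: a, a, a, u, u; each is a nucleus, giving 5 syllables.
Between /a/ (V1) and /a/ (V2): /wksl/; trying suffixes from longest down, /sl/ is the first permitted one, so coda /wk/ | onset /sl/.
Between /a/ (V2) and /a/ (V3): /sw/ is a licit onset in full, so it all attaches to the next syllable.
Between /a/ (V3) and /u/ (V4): /zz/ splits as /z/ + /z/ (/z/ is the longest suffix that is a licit onset).
Between /u/ (V4) and /u/ (V5): /sw/ — entire cluster is a permitted onset → onset /sw/, coda ∅.
Result: blawk.sla.swaz.zu.swu.
Syllable 1 is /blawk/ with coda /wk/, so it is closed.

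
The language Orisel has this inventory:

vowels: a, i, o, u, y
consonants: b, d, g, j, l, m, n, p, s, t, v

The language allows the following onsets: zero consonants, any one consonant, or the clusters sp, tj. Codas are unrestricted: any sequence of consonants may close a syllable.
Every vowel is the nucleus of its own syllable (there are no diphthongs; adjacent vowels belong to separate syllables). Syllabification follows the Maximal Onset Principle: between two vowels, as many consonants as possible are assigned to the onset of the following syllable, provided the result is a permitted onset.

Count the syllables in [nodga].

2

Nuclei (vowels): o, a → 2 syllables.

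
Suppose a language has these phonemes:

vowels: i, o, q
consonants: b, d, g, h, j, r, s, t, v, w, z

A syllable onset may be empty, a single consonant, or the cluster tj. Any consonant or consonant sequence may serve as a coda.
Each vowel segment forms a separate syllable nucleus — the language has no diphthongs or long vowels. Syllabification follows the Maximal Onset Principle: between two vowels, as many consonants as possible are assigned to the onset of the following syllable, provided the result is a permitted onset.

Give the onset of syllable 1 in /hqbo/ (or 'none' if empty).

h

Nuclei (vowels): q, o → 2 syllables.
σ1/σ2 boundary: just /b/ — single C goes to the following onset.
Putting it together: hq.bo.
Syllable 1 is /hq/: onset /h/, nucleus /q/, coda ∅.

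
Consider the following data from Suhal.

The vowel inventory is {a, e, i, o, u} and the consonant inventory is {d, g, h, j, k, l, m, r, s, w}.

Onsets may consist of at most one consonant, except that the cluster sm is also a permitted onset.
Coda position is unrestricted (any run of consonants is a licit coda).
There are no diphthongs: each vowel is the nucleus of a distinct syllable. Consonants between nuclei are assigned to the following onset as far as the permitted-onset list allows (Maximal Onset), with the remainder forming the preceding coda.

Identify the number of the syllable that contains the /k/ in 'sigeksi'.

The vowels are i, e, i — 3 nuclei, so 3 syllables.
V1 /i/ – V2 /e/: just /g/ — single C goes to the following onset.
V2 /e/ – V3 /i/: cluster /ks/ — the longest permitted-onset suffix is /s/; onset = /s/, preceding coda = /k/.
So the parse is si.gek.si.
The /k/ is in the coda of syllable 2 (/gek/).

2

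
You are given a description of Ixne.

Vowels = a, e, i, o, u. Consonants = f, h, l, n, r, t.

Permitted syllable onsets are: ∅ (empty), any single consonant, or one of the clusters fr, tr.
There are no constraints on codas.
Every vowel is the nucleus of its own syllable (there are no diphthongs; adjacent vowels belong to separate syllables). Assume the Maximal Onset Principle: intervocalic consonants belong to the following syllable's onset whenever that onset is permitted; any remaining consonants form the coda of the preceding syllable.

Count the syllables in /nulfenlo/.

Vowels present: u, e, o; each is a nucleus, giving 3 syllables.

3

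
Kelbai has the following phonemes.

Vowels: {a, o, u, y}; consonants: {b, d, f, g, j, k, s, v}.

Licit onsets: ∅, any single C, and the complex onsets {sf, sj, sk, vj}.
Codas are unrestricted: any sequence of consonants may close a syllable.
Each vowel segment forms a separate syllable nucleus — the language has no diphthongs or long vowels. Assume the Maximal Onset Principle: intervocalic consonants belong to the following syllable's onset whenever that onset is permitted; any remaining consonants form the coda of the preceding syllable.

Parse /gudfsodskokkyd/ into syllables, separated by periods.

Vowels present: u, o, o, y; each is a nucleus, giving 4 syllables.
/u…o/ gap (V1→V2): /dfs/; trying suffixes from longest down, /s/ is the first permitted one, so coda /df/ | onset /s/.
/o…o/ gap (V2→V3): /dsk/ splits as /d/ + /sk/ (/sk/ is the longest suffix that is a licit onset).
/o…y/ gap (V3→V4): /kk/ splits as /k/ + /k/ (/k/ is the longest suffix that is a licit onset).

gudf.sod.skok.kyd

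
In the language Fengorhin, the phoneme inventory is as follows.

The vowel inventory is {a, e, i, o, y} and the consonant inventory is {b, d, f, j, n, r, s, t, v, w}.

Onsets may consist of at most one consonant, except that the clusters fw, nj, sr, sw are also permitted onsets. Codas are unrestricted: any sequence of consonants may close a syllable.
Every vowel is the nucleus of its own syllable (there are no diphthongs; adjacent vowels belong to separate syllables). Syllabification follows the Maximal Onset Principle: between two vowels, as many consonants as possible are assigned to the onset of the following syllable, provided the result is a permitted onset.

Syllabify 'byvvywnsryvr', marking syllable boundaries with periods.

Vowels present: y, y, y; each is a nucleus, giving 3 syllables.
/y…y/ gap (V1→V2): cluster /vv/ — the longest permitted-onset suffix is /v/; onset = /v/, preceding coda = /v/.
/y…y/ gap (V2→V3): /wnsr/ splits as /wn/ + /sr/ (/sr/ is the longest suffix that is a licit onset).

byv.vywn.sryvr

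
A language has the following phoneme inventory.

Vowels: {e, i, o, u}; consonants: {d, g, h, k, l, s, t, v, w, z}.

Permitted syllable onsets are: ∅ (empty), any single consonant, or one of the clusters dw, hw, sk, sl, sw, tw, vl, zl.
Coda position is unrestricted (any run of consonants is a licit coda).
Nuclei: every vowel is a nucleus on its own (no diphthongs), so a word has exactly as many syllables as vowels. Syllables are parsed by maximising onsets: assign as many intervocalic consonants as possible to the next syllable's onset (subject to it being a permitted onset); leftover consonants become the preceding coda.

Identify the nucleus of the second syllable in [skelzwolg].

o

Vowels present: e, o; each is a nucleus, giving 2 syllables.
The second nucleus (vowel 2 from the left) is /o/.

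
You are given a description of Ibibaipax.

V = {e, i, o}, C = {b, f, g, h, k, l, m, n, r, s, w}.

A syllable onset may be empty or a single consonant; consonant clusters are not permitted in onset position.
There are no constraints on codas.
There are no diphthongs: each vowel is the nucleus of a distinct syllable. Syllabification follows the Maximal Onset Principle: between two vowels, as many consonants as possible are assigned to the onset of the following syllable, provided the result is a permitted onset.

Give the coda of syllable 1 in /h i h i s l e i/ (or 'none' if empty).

Nuclei (vowels): i, i, e, i → 4 syllables.
σ1/σ2 boundary: /h/ → onset of the next syllable (single consonants are always licit onsets).
σ2/σ3 boundary: /sl/; trying suffixes from longest down, /l/ is the first permitted one, so coda /s/ | onset /l/.
σ3/σ4 boundary: no consonants, so the boundary falls immediately after /e/.
So the parse is hi.his.le.i.
Syllable 1 is /hi/: onset /h/, nucleus /i/, coda ∅.

none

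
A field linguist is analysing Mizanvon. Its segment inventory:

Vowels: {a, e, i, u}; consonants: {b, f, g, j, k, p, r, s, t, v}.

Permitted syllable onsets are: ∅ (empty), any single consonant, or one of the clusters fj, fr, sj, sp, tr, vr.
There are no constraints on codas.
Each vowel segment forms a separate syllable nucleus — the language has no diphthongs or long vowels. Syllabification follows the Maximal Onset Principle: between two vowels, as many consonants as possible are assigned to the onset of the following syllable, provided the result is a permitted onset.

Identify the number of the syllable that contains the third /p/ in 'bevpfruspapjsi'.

3

Nuclei (vowels): e, u, a, i → 4 syllables.
V1 /e/ – V2 /u/: /vpfr/; trying suffixes from longest down, /fr/ is the first permitted one, so coda /vp/ | onset /fr/.
V2 /u/ – V3 /a/: /sp/ — entire cluster is a permitted onset → onset /sp/, coda ∅.
V3 /a/ – V4 /i/: /pjs/; trying suffixes from longest down, /s/ is the first permitted one, so coda /pj/ | onset /s/.
So the parse is bevp.fru.spapj.si.
The third /p/ is in the coda of syllable 3 (/spapj/).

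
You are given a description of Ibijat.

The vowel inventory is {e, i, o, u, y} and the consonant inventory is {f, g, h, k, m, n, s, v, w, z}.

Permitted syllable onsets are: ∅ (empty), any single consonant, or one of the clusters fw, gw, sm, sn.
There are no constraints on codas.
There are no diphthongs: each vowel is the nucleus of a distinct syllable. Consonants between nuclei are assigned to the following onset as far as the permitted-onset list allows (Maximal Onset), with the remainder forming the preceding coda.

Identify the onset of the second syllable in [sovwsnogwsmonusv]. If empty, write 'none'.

Vowels present: o, o, o, u; each is a nucleus, giving 4 syllables.
Between /o/ (V1) and /o/ (V2): cluster /vwsn/ — the longest permitted-onset suffix is /sn/; onset = /sn/, preceding coda = /vw/.
Between /o/ (V2) and /o/ (V3): cluster /gwsm/ — the longest permitted-onset suffix is /sm/; onset = /sm/, preceding coda = /gw/.
Between /o/ (V3) and /u/ (V4): /n/ is a single consonant, so it becomes the next onset.
Putting it together: sovw.snogw.smo.nusv.
Syllable 2 is /snogw/: onset /sn/, nucleus /o/, coda /gw/.

sn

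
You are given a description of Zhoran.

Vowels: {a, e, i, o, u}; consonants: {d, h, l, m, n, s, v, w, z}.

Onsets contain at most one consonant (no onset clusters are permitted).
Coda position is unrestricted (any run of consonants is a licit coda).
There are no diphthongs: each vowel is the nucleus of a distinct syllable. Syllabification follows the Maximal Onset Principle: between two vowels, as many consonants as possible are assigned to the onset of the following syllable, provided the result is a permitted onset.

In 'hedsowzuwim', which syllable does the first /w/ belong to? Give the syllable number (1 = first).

2

Nuclei (vowels): e, o, u, i → 4 syllables.
Between /e/ (V1) and /o/ (V2): /ds/ — longest licit onset from the right is /s/, leaving /d/ as coda.
Between /o/ (V2) and /u/ (V3): cluster /wz/ — the longest permitted-onset suffix is /z/; onset = /z/, preceding coda = /w/.
Between /u/ (V3) and /i/ (V4): /w/ → onset of the next syllable (single consonants are always licit onsets).
Result: hed.sow.zu.wim.
The first /w/ is in the coda of syllable 2 (/sow/).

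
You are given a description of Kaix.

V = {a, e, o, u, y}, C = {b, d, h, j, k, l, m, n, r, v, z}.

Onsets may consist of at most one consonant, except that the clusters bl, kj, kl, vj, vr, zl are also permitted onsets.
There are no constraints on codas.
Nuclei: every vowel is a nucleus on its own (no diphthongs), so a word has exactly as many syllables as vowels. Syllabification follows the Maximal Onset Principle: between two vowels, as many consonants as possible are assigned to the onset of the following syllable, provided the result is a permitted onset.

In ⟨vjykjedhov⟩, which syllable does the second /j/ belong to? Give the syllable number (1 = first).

Nuclei (vowels): y, e, o → 3 syllables.
V1 /y/ – V2 /e/: /kj/ is a licit onset in full, so it all attaches to the next syllable.
V2 /e/ – V3 /o/: /dh/ — longest licit onset from the right is /h/, leaving /d/ as coda.
Result: vjy.kjed.hov.
The second /j/ is in the onset of syllable 2 (/kjed/).

2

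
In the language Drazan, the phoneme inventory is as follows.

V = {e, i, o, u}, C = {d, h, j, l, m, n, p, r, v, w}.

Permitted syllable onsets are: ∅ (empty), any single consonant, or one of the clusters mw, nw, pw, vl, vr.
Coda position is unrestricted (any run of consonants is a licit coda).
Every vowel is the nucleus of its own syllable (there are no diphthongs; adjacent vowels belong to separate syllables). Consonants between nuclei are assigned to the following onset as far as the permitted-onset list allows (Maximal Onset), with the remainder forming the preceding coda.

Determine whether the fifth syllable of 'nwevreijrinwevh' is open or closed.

closed

Nuclei (vowels): e, e, i, i, e → 5 syllables.
V1 /e/ – V2 /e/: cluster /vr/ — /vr/ is itself a permitted onset, so the whole cluster goes right; preceding coda = ∅.
V2 /e/ – V3 /i/: hiatus — the boundary sits between the two vowels.
V3 /i/ – V4 /i/: cluster /jr/ — the longest permitted-onset suffix is /r/; onset = /r/, preceding coda = /j/.
V4 /i/ – V5 /e/: /nw/ — entire cluster is a permitted onset → onset /nw/, coda ∅.
So the parse is nwe.vre.ij.ri.nwevh.
Syllable 5 is /nwevh/ with coda /vh/, so it is closed.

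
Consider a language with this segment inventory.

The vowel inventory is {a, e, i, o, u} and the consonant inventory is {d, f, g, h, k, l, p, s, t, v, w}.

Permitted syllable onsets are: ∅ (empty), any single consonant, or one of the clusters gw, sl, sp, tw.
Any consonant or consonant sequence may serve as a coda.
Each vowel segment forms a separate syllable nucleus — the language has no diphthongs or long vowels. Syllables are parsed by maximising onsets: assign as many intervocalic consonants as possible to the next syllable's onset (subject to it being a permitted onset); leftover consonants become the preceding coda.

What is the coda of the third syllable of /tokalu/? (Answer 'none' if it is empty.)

Nuclei (vowels): o, a, u → 3 syllables.
/o…a/ gap (V1→V2): /k/ → onset of the next syllable (single consonants are always licit onsets).
/a…u/ gap (V2→V3): /l/ → onset of the next syllable (single consonants are always licit onsets).
Putting it together: to.ka.lu.
Syllable 3 is /lu/: onset /l/, nucleus /u/, coda ∅.

none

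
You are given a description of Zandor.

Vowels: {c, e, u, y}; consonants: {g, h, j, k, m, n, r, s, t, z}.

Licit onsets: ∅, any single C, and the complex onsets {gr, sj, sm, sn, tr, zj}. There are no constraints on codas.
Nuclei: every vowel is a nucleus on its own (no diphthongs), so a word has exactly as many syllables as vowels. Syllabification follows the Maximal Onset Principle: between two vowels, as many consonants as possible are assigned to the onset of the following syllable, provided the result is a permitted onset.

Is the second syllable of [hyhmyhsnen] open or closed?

Nuclei (vowels): y, y, e → 3 syllables.
Between /y/ (V1) and /y/ (V2): /hm/ splits as /h/ + /m/ (/m/ is the longest suffix that is a licit onset).
Between /y/ (V2) and /e/ (V3): /hsn/ — longest licit onset from the right is /sn/, leaving /h/ as coda.
Putting it together: hyh.myh.snen.
Syllable 2 is /myh/ with coda /h/, so it is closed.

closed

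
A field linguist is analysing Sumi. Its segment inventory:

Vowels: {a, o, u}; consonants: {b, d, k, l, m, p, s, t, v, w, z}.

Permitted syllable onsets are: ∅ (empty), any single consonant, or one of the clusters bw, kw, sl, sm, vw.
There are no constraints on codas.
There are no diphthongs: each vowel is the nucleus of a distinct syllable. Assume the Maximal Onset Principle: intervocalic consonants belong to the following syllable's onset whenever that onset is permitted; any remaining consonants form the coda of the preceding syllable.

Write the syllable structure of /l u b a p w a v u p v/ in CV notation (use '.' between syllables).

Nuclei (vowels): u, a, a, u → 4 syllables.
/u…a/ gap (V1→V2): /b/ → onset of the next syllable (single consonants are always licit onsets).
/a…a/ gap (V2→V3): /pw/ — longest licit onset from the right is /w/, leaving /p/ as coda.
/a…u/ gap (V3→V4): /v/ is a single consonant, so it becomes the next onset.
Syllabification: lu.bap.wa.vupv.
Mapping each syllable to C/V: /lu/ → CV, /bap/ → CVC, /wa/ → CV, /vupv/ → CVCC.

CV.CVC.CV.CVCC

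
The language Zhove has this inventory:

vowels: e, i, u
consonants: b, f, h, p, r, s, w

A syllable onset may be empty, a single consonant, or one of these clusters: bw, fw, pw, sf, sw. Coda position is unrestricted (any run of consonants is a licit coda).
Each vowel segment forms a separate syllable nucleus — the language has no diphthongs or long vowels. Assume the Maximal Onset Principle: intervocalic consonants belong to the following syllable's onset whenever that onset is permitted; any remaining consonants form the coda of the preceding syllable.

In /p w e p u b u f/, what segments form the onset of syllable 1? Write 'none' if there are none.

pw

Vowels present: e, u, u; each is a nucleus, giving 3 syllables.
/e…u/ gap (V1→V2): /p/ is a single consonant, so it becomes the next onset.
/u…u/ gap (V2→V3): just /b/ — single C goes to the following onset.
Syllabification: pwe.pu.buf.
Syllable 1 is /pwe/: onset /pw/, nucleus /e/, coda ∅.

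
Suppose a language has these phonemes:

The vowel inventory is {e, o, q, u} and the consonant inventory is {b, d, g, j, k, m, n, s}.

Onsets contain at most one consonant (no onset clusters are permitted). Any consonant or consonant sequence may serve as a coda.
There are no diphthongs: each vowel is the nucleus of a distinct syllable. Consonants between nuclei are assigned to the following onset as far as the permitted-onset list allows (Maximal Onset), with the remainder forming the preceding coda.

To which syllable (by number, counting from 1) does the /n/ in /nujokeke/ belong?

1

The vowels are u, o, e, e — 4 nuclei, so 4 syllables.
σ1/σ2 boundary: /j/ is a single consonant, so it becomes the next onset.
σ2/σ3 boundary: just /k/ — single C goes to the following onset.
σ3/σ4 boundary: /k/ is a single consonant, so it becomes the next onset.
Putting it together: nu.jo.ke.ke.
The /n/ is in the onset of syllable 1 (/nu/).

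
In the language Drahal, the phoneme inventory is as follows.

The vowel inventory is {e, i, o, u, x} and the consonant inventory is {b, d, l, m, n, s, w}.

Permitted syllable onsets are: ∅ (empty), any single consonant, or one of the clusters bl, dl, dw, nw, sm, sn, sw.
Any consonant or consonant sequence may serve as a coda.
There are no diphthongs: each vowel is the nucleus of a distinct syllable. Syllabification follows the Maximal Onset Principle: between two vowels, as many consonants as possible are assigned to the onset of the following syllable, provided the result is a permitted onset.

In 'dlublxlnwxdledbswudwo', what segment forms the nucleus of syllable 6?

Nuclei (vowels): u, x, x, e, u, o → 6 syllables.
The sixth nucleus (vowel 6 from the left) is /o/.

o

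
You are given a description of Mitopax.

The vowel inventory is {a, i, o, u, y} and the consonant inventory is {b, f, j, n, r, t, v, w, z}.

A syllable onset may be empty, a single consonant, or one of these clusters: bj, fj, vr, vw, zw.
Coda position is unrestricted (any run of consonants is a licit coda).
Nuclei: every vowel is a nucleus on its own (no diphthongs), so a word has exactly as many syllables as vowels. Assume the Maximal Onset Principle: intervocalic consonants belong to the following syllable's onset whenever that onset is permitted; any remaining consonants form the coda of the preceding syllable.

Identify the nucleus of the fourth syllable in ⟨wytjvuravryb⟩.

y

The vowels are y, u, a, y — 4 nuclei, so 4 syllables.
The fourth nucleus (vowel 4 from the left) is /y/.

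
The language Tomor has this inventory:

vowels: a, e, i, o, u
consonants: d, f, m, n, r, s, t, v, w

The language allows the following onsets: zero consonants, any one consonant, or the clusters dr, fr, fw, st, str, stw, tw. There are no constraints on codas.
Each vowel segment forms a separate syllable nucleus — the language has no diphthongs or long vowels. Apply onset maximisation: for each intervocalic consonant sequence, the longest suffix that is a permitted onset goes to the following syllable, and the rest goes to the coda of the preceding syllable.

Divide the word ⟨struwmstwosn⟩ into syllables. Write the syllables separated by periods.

Nuclei (vowels): u, o → 2 syllables.
Between /u/ (V1) and /o/ (V2): /wmstw/; trying suffixes from longest down, /stw/ is the first permitted one, so coda /wm/ | onset /stw/.

struwm.stwosn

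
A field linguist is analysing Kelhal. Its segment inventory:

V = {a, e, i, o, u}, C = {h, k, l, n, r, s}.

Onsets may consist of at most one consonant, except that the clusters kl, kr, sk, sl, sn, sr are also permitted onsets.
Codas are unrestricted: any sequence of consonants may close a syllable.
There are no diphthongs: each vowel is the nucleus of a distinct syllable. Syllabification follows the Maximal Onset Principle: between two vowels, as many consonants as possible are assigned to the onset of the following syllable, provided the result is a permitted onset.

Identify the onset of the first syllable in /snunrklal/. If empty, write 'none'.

Vowels present: u, a; each is a nucleus, giving 2 syllables.
V1 /u/ – V2 /a/: /nrkl/; trying suffixes from longest down, /kl/ is the first permitted one, so coda /nr/ | onset /kl/.
Result: snunr.klal.
Syllable 1 is /snunr/: onset /sn/, nucleus /u/, coda /nr/.

sn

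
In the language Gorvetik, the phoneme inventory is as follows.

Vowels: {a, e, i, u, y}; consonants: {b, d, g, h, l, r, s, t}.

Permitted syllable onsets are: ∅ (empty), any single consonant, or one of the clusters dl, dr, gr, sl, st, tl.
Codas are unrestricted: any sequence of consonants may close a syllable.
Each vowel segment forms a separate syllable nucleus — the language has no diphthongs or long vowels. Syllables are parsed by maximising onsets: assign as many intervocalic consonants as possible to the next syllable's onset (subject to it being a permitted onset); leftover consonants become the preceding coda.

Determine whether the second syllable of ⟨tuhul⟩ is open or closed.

Nuclei (vowels): u, u → 2 syllables.
Between /u/ (V1) and /u/ (V2): just /h/ — single C goes to the following onset.
Result: tu.hul.
Syllable 2 is /hul/ with coda /l/, so it is closed.

closed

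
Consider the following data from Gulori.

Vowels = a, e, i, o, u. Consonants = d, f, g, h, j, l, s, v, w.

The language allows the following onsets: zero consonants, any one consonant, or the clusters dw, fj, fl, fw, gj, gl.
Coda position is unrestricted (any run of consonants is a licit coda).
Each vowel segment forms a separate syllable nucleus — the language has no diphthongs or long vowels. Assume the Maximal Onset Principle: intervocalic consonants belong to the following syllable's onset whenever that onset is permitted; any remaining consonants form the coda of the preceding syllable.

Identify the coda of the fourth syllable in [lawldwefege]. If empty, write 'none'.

Nuclei (vowels): a, e, e, e → 4 syllables.
Between /a/ (V1) and /e/ (V2): /wldw/; trying suffixes from longest down, /dw/ is the first permitted one, so coda /wl/ | onset /dw/.
Between /e/ (V2) and /e/ (V3): just /f/ — single C goes to the following onset.
Between /e/ (V3) and /e/ (V4): /g/ is a single consonant, so it becomes the next onset.
Syllabification: lawl.dwe.fe.ge.
Syllable 4 is /ge/: onset /g/, nucleus /e/, coda ∅.

none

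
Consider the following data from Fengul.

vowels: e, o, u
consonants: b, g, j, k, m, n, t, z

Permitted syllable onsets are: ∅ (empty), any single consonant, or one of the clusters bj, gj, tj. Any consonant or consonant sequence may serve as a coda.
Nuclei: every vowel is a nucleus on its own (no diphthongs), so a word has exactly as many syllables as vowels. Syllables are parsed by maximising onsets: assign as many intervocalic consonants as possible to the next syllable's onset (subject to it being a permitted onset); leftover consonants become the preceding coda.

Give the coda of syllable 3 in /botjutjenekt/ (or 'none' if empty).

Nuclei (vowels): o, u, e, e → 4 syllables.
σ1/σ2 boundary: /tj/ — entire cluster is a permitted onset → onset /tj/, coda ∅.
σ2/σ3 boundary: /tj/ — entire cluster is a permitted onset → onset /tj/, coda ∅.
σ3/σ4 boundary: /n/ → onset of the next syllable (single consonants are always licit onsets).
Putting it together: bo.tju.tje.nekt.
Syllable 3 is /tje/: onset /tj/, nucleus /e/, coda ∅.

none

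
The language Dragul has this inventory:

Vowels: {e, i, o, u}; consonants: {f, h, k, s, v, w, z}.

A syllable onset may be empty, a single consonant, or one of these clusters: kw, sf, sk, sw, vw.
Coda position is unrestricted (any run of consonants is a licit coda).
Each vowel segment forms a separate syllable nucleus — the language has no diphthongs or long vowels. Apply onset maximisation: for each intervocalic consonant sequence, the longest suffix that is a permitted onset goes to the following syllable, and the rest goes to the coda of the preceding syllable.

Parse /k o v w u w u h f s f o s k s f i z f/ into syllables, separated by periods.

The vowels are o, u, u, o, i — 5 nuclei, so 5 syllables.
Between /o/ (V1) and /u/ (V2): /vw/ is a licit onset in full, so it all attaches to the next syllable.
Between /u/ (V2) and /u/ (V3): /w/ → onset of the next syllable (single consonants are always licit onsets).
Between /u/ (V3) and /o/ (V4): /hfsf/ splits as /hf/ + /sf/ (/sf/ is the longest suffix that is a licit onset).
Between /o/ (V4) and /i/ (V5): cluster /sksf/ — the longest permitted-onset suffix is /sf/; onset = /sf/, preceding coda = /sk/.

ko.vwu.wuhf.sfosk.sfizf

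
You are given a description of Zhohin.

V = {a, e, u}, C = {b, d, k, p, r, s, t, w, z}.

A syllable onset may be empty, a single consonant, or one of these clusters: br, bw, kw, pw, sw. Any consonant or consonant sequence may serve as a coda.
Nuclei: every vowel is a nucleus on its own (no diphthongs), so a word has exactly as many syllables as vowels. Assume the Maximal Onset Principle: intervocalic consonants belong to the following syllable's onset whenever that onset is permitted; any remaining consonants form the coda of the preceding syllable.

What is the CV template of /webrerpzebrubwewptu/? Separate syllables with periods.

CV.CCVCC.CV.CCV.CCVCC.CV

Nuclei (vowels): e, e, e, u, e, u → 6 syllables.
Between /e/ (V1) and /e/ (V2): cluster /br/ — /br/ is itself a permitted onset, so the whole cluster goes right; preceding coda = ∅.
Between /e/ (V2) and /e/ (V3): /rpz/ splits as /rp/ + /z/ (/z/ is the longest suffix that is a licit onset).
Between /e/ (V3) and /u/ (V4): /br/ is a licit onset in full, so it all attaches to the next syllable.
Between /u/ (V4) and /e/ (V5): /bw/ is a licit onset in full, so it all attaches to the next syllable.
Between /e/ (V5) and /u/ (V6): /wpt/ splits as /wp/ + /t/ (/t/ is the longest suffix that is a licit onset).
Putting it together: we.brerp.ze.bru.bwewp.tu.
Mapping each syllable to C/V: /we/ → CV, /brerp/ → CCVCC, /ze/ → CV, /bru/ → CCV, /bwewp/ → CCVCC, /tu/ → CV.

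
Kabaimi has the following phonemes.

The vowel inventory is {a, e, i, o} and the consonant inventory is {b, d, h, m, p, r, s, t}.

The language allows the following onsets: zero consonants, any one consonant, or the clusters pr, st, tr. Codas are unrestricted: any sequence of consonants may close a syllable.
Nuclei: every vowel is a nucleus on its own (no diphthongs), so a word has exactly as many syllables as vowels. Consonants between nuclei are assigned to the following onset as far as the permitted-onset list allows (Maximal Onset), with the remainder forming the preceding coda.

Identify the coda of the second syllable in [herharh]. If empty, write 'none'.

rh

Nuclei (vowels): e, a → 2 syllables.
V1 /e/ – V2 /a/: /rh/ splits as /r/ + /h/ (/h/ is the longest suffix that is a licit onset).
Result: her.harh.
Syllable 2 is /harh/: onset /h/, nucleus /a/, coda /rh/.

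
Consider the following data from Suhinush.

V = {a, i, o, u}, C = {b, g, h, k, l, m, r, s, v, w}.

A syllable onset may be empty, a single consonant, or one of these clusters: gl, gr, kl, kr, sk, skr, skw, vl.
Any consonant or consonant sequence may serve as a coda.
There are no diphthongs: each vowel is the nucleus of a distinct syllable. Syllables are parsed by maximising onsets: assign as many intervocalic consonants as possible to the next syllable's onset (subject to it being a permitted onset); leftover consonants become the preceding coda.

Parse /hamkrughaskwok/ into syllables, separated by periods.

The vowels are a, u, a, o — 4 nuclei, so 4 syllables.
σ1/σ2 boundary: /mkr/ splits as /m/ + /kr/ (/kr/ is the longest suffix that is a licit onset).
σ2/σ3 boundary: cluster /gh/ — the longest permitted-onset suffix is /h/; onset = /h/, preceding coda = /g/.
σ3/σ4 boundary: cluster /skw/ — /skw/ is itself a permitted onset, so the whole cluster goes right; preceding coda = ∅.

ham.krug.ha.skwok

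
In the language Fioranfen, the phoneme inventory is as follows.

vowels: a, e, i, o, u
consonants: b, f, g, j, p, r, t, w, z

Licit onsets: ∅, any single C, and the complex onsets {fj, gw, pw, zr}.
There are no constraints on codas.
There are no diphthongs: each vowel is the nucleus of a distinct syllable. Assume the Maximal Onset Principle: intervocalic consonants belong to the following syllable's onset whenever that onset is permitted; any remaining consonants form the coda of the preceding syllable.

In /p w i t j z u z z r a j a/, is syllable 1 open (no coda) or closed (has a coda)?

closed

Nuclei (vowels): i, u, a, a → 4 syllables.
V1 /i/ – V2 /u/: /tjz/ — longest licit onset from the right is /z/, leaving /tj/ as coda.
V2 /u/ – V3 /a/: cluster /zzr/ — the longest permitted-onset suffix is /zr/; onset = /zr/, preceding coda = /z/.
V3 /a/ – V4 /a/: just /j/ — single C goes to the following onset.
So the parse is pwitj.zuz.zra.ja.
Syllable 1 is /pwitj/ with coda /tj/, so it is closed.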